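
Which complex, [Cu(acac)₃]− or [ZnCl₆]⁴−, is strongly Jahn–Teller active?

[Cu(acac)₃]−: Each acetylacetonate is −1; balancing the −1 overall charge requires Cu(II). Cu sits in group 11, so the d-electron count is 11 − 2 = 9. The t₂g⁶e_g³ configuration has an unevenly filled e_g set; the Jahn–Teller theorem predicts a tetragonal distortion (typically axial elongation) to lift the degeneracy.
[ZnCl₆]⁴−: Ligand charges: each chloride is −1. With an overall charge of −4 the zinc centre must be in the +2 oxidation state. Zinc is a group-12 element; Zn(II) is therefore d¹⁰. The d¹⁰ configuration leaves the e_g set evenly filled (or empty) — no strong Jahn–Teller driving force.

[Cu(acac)₃]−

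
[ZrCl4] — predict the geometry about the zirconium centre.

tetrahedral

Ligand charges: each chloride is −1. With an overall charge of 0 the zirconium centre must be in the +4 oxidation state.
Zr sits in group 4, so the d-electron count is 4 − 4 = 0.
With 4 monodentate ligands the coordination number is 4.
A d⁰ ion has no crystal-field stabilisation preference between square planar and tetrahedral, so four ligands adopt the sterically favoured tetrahedral geometry.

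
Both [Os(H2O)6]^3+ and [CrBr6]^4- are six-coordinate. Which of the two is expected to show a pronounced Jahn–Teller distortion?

[CrBr6]^4-

[Os(H2O)6]^3+: Ligand charges: water is neutral. With an overall charge of +3 the osmium centre must be in the +3 oxidation state. Group 8 minus oxidation state 3 gives a d⁵ configuration. A 5d ion has a large Δₒ and is invariably low-spin. The d⁵ configuration leaves the e_g set evenly filled (or empty) — no strong Jahn–Teller driving force.
[CrBr6]^4-: Summing ligand charges against the −4 overall charge gives an oxidation state of +2 for chromium. Chromium is a group-6 element; Cr(II) is therefore d⁴. Bromide is a weak-field ligand for a first-row metal, so the complex is high-spin. The t₂g³e_g¹ (high-spin) configuration has an unevenly filled e_g set; the Jahn–Teller theorem predicts a tetragonal distortion (typically axial elongation) to lift the degeneracy.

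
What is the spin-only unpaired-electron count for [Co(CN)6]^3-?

Each cyanide is −1; balancing the −3 overall charge requires Co(III).
Co sits in group 9, so the d-electron count is 9 − 3 = 6.
The spin state decides the count: Co(III) has an exceptionally large octahedral splitting and is low-spin with essentially every ligand except fluoride.
An octahedral low-spin d⁶ ion is t₂g⁶e_g⁰, giving 0 unpaired electrons.

0 unpaired electrons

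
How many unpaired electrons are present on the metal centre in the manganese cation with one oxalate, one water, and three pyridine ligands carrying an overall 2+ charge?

3

Each oxalate is −2; water is neutral; pyridine is neutral; balancing the +2 overall charge requires Mn(IV).
Manganese is a group-7 element; Mn(IV) is therefore d³.
Counting donor atoms: 1×oxalate (bidentate) → 2 donors; 1×water (monodentate) → 1 donor; 3×pyridine (monodentate) → 3 donors. Coordination number = 6.
In an octahedral field the d³ configuration is t₂g³e_g⁰ (only one arrangement possible), giving 3 unpaired electrons.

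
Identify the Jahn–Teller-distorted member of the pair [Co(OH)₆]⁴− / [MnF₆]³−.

[Co(OH)₆]⁴−: Summing ligand charges against the −4 overall charge gives an oxidation state of +2 for cobalt. Group 9 minus oxidation state 2 gives a d⁷ configuration. Hydroxide is a weak-field ligand for a first-row metal, so the complex is high-spin. The d⁷ configuration leaves the e_g set evenly filled (or empty) — no strong Jahn–Teller driving force.
[MnF₆]³−: Ligand charges: each fluoride is −1. With an overall charge of −3 the manganese centre must be in the +3 oxidation state. Manganese is a group-7 element; Mn(III) is therefore d⁴. Fluoride is a weak-field ligand for a first-row metal, so the complex is high-spin. The t₂g³e_g¹ (high-spin) configuration has an unevenly filled e_g set; the Jahn–Teller theorem predicts a tetragonal distortion (typically axial elongation) to lift the degeneracy.

[MnF₆]³−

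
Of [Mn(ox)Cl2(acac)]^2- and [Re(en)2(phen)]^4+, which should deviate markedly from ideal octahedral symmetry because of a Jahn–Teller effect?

[Mn(ox)Cl2(acac)]^2-: Summing ligand charges against the −2 overall charge gives an oxidation state of +3 for manganese. Manganese is a group-7 element; Mn(III) is therefore d⁴. Acetylacetonate, chloride, and oxalate are weak-field ligands for a first-row metal, so the complex is high-spin. The t₂g³e_g¹ (high-spin) configuration has an unevenly filled e_g set; the Jahn–Teller theorem predicts a tetragonal distortion (typically axial elongation) to lift the degeneracy.
[Re(en)2(phen)]^4+: Ethylenediamine is neutral; 1,10-phenanthroline is neutral; balancing the +4 overall charge requires Re(IV). Re sits in group 7, so the d-electron count is 7 − 4 = 3. The d³ configuration leaves the e_g set evenly filled (or empty) — no strong Jahn–Teller driving force.

[Mn(ox)Cl2(acac)]^2-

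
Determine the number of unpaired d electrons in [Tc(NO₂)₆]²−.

3 unpaired electrons

Each nitro (N-bound nitrite) is −1; balancing the −2 overall charge requires Tc(IV).
Technetium is a group-7 element; Tc(IV) is therefore d³.
In an octahedral field the d³ configuration is t₂g³e_g⁰ (only one arrangement possible), giving 3 unpaired electrons.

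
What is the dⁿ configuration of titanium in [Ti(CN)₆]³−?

d1

Each cyanide is −1; balancing the −3 overall charge requires Ti(III).
Group 4 minus oxidation state 3 gives a d¹ configuration.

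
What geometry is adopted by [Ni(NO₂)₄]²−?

Summing ligand charges against the −2 overall charge gives an oxidation state of +2 for nickel.
Nickel is a group-10 element; Ni(II) is therefore d⁸.
With 4 monodentate ligands the coordination number is 4.
Nitro (N-bound nitrite) is a strong-field ligand (high in the spectrochemical series).
A 3d d⁸ ion with strong-field ligands gains enough CFSE to favour square planar over tetrahedral.

square planar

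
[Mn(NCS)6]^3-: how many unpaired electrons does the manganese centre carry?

4 unpaired electrons

Each isothiocyanate is −1; balancing the −3 overall charge requires Mn(III).
Group 7 minus oxidation state 3 gives a d⁴ configuration.
The spin state decides the count: Isothiocyanate is a weak-field ligand for a first-row metal, so the complex is high-spin.
An octahedral high-spin d⁴ ion is t₂g³e_g¹, giving 4 unpaired electrons.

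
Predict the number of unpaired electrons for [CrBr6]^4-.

4 unpaired electrons

Ligand charges: each bromide is −1. With an overall charge of −4 the chromium centre must be in the +2 oxidation state.
Group 6 minus oxidation state 2 gives a d⁴ configuration.
The spin state decides the count: Bromide is a weak-field ligand for a first-row metal, so the complex is high-spin.
An octahedral high-spin d⁴ ion is t₂g³e_g¹, giving 4 unpaired electrons.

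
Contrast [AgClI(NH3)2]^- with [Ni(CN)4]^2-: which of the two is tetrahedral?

[AgClI(NH3)2]^-

For [AgClI(NH3)2]^-: Ligand charges: each chloride is −1; each iodide is −1; ammonia is neutral. With an overall charge of −1 the silver centre must be in the +1 oxidation state. Group 11 minus oxidation state 1 gives a d¹⁰ configuration. A d¹⁰ ion has no crystal-field stabilisation preference between square planar and tetrahedral, so four ligands adopt the sterically favoured tetrahedral geometry. → tetrahedral.
For [Ni(CN)4]^2-: Summing ligand charges against the −2 overall charge gives an oxidation state of +2 for nickel. Group 10 minus oxidation state 2 gives a d⁸ configuration. Cyanide is a strong-field ligand (high in the spectrochemical series). A 3d d⁸ ion with strong-field ligands gains enough CFSE to favour square planar over tetrahedral. → square planar.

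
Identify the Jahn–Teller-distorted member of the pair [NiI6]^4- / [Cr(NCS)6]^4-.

[Cr(NCS)6]^4-

[NiI6]^4-: Ligand charges: each iodide is −1. With an overall charge of −4 the nickel centre must be in the +2 oxidation state. Group 10 minus oxidation state 2 gives a d⁸ configuration. The d⁸ configuration leaves the e_g set evenly filled (or empty) — no strong Jahn–Teller driving force.
[Cr(NCS)6]^4-: Ligand charges: each isothiocyanate is −1. With an overall charge of −4 the chromium centre must be in the +2 oxidation state. Cr sits in group 6, so the d-electron count is 6 − 2 = 4. Isothiocyanate is a weak-field ligand for a first-row metal, so the complex is high-spin. The t₂g³e_g¹ (high-spin) configuration has an unevenly filled e_g set; the Jahn–Teller theorem predicts a tetragonal distortion (typically axial elongation) to lift the degeneracy.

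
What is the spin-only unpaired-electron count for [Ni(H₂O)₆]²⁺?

2

Ligand charges: water is neutral. With an overall charge of +2 the nickel centre must be in the +2 oxidation state.
Ni sits in group 10, so the d-electron count is 10 − 2 = 8.
In an octahedral field the d⁸ configuration is t₂g⁶e_g² (only one arrangement possible), giving 2 unpaired electrons.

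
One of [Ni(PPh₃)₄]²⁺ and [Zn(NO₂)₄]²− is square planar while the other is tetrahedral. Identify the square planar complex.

[Ni(PPh₃)₄]²⁺

For [Ni(PPh₃)₄]²⁺: Ligand charges: triphenylphosphine is neutral. With an overall charge of +2 the nickel centre must be in the +2 oxidation state. Nickel is a group-10 element; Ni(II) is therefore d⁸. Triphenylphosphine is a strong-field ligand (high in the spectrochemical series). A 3d d⁸ ion with strong-field ligands gains enough CFSE to favour square planar over tetrahedral. → square planar.
For [Zn(NO₂)₄]²−: Each nitro (N-bound nitrite) is −1; balancing the −2 overall charge requires Zn(II). Group 12 minus oxidation state 2 gives a d¹⁰ configuration. A d¹⁰ ion has no crystal-field stabilisation preference between square planar and tetrahedral, so four ligands adopt the sterically favoured tetrahedral geometry. → tetrahedral.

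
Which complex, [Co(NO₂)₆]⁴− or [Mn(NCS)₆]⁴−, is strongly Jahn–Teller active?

[Co(NO₂)₆]⁴−

[Co(NO₂)₆]⁴−: Summing ligand charges against the −4 overall charge gives an oxidation state of +2 for cobalt. Cobalt is a group-9 element; Co(II) is therefore d⁷. Nitro (N-bound nitrite) is a strong-field ligand (high in the spectrochemical series) for a first-row metal, so the complex is low-spin. The t₂g⁶e_g¹ (low-spin) configuration has an unevenly filled e_g set; the Jahn–Teller theorem predicts a tetragonal distortion (typically axial elongation) to lift the degeneracy.
[Mn(NCS)₆]⁴−: Ligand charges: each isothiocyanate is −1. With an overall charge of −4 the manganese centre must be in the +2 oxidation state. Mn sits in group 7, so the d-electron count is 7 − 2 = 5. Isothiocyanate is a weak-field ligand for a first-row metal, so the complex is high-spin. The d⁵ configuration leaves the e_g set evenly filled (or empty) — no strong Jahn–Teller driving force.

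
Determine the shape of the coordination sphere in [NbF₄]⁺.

tetrahedral

Each fluoride is −1; balancing the +1 overall charge requires Nb(V).
Nb sits in group 5, so the d-electron count is 5 − 5 = 0.
With 4 monodentate ligands the coordination number is 4.
A d⁰ ion has no crystal-field stabilisation preference between square planar and tetrahedral, so four ligands adopt the sterically favoured tetrahedral geometry.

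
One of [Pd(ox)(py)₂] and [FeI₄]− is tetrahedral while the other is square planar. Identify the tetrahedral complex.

For [Pd(ox)(py)₂]: Each oxalate is −2; pyridine is neutral; balancing the 0 overall charge requires Pd(II). Group 10 minus oxidation state 2 gives a d⁸ configuration. A 4d d⁸ ion has a large crystal-field splitting; square planar leaves the high-energy d_{x²−y²} orbital empty and maximises CFSE. → square planar.
For [FeI₄]−: Each iodide is −1; balancing the −1 overall charge requires Fe(III). Iron is a group-8 element; Fe(III) is therefore d⁵. A high-spin d⁵ ion has zero CFSE in either geometry, so four ligands adopt the sterically favoured tetrahedral geometry. → tetrahedral.

[FeI₄]−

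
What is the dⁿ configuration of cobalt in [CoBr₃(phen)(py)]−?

Each bromide is −1; 1,10-phenanthroline is neutral; pyridine is neutral; balancing the −1 overall charge requires Co(II).
Group 9 minus oxidation state 2 gives a d⁷ configuration.

d7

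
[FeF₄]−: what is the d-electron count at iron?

d5

Summing ligand charges against the −1 overall charge gives an oxidation state of +3 for iron.
Iron is a group-8 element; Fe(III) is therefore d⁵.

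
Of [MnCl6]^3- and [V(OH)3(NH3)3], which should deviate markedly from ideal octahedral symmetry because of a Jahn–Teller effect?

[MnCl6]^3-: Summing ligand charges against the −3 overall charge gives an oxidation state of +3 for manganese. Mn sits in group 7, so the d-electron count is 7 − 3 = 4. Chloride is a weak-field ligand for a first-row metal, so the complex is high-spin. The t₂g³e_g¹ (high-spin) configuration has an unevenly filled e_g set; the Jahn–Teller theorem predicts a tetragonal distortion (typically axial elongation) to lift the degeneracy.
[V(OH)3(NH3)3]: Summing ligand charges against the 0 overall charge gives an oxidation state of +3 for vanadium. Vanadium is a group-5 element; V(III) is therefore d². The d² configuration leaves the e_g set evenly filled (or empty) — no strong Jahn–Teller driving force.

[MnCl6]^3-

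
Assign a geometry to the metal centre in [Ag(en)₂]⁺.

tetrahedral

Summing ligand charges against the +1 overall charge gives an oxidation state of +1 for silver.
Group 11 minus oxidation state 1 gives a d¹⁰ configuration.
Counting donor atoms: 2×ethylenediamine (bidentate) → 4 donors. Coordination number = 4.
A d¹⁰ ion has no crystal-field stabilisation preference between square planar and tetrahedral, so four ligands adopt the sterically favoured tetrahedral geometry.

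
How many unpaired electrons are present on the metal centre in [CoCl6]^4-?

3 unpaired electrons

Ligand charges: each chloride is −1. With an overall charge of −4 the cobalt centre must be in the +2 oxidation state.
Group 9 minus oxidation state 2 gives a d⁷ configuration.
The spin state decides the count: Chloride is a weak-field ligand for a first-row metal, so the complex is high-spin.
An octahedral high-spin d⁷ ion is t₂g⁵e_g², giving 3 unpaired electrons.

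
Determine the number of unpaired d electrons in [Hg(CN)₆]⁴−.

Ligand charges: each cyanide is −1. With an overall charge of −4 the mercury centre must be in the +2 oxidation state.
Group 12 minus oxidation state 2 gives a d¹⁰ configuration.
In an octahedral field the d¹⁰ configuration is t₂g⁶e_g⁴, giving 0 unpaired electrons.

0 unpaired electrons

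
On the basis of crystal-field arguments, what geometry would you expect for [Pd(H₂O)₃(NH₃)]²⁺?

square planar

Summing ligand charges against the +2 overall charge gives an oxidation state of +2 for palladium.
Group 10 minus oxidation state 2 gives a d⁸ configuration.
With 4 monodentate ligands the coordination number is 4.
A 4d d⁸ ion has a large crystal-field splitting; square planar leaves the high-energy d_{x²−y²} orbital empty and maximises CFSE.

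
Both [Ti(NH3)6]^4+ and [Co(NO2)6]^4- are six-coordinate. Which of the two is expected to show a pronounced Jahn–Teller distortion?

[Co(NO2)6]^4-

[Ti(NH3)6]^4+: Ligand charges: ammonia is neutral. With an overall charge of +4 the titanium centre must be in the +4 oxidation state. Titanium is a group-4 element; Ti(IV) is therefore d⁰. The d⁰ configuration leaves the e_g set evenly filled (or empty) — no strong Jahn–Teller driving force.
[Co(NO2)6]^4-: Each nitro (N-bound nitrite) is −1; balancing the −4 overall charge requires Co(II). Group 9 minus oxidation state 2 gives a d⁷ configuration. Nitro (N-bound nitrite) is a strong-field ligand (high in the spectrochemical series) for a first-row metal, so the complex is low-spin. The t₂g⁶e_g¹ (low-spin) configuration has an unevenly filled e_g set; the Jahn–Teller theorem predicts a tetragonal distortion (typically axial elongation) to lift the degeneracy.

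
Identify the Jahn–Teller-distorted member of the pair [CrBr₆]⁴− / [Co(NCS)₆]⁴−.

[CrBr₆]⁴−

[CrBr₆]⁴−: Ligand charges: each bromide is −1. With an overall charge of −4 the chromium centre must be in the +2 oxidation state. Cr sits in group 6, so the d-electron count is 6 − 2 = 4. Bromide is a weak-field ligand for a first-row metal, so the complex is high-spin. The t₂g³e_g¹ (high-spin) configuration has an unevenly filled e_g set; the Jahn–Teller theorem predicts a tetragonal distortion (typically axial elongation) to lift the degeneracy.
[Co(NCS)₆]⁴−: Each isothiocyanate is −1; balancing the −4 overall charge requires Co(II). Co sits in group 9, so the d-electron count is 9 − 2 = 7. Isothiocyanate is a weak-field ligand for a first-row metal, so the complex is high-spin. The d⁷ configuration leaves the e_g set evenly filled (or empty) — no strong Jahn–Teller driving force.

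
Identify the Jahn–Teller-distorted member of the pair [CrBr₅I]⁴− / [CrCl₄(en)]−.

[CrBr₅I]⁴−: Ligand charges: each bromide is −1; each iodide is −1. With an overall charge of −4 the chromium centre must be in the +2 oxidation state. Group 6 minus oxidation state 2 gives a d⁴ configuration. Bromide and iodide are weak-field ligands for a first-row metal, so the complex is high-spin. The t₂g³e_g¹ (high-spin) configuration has an unevenly filled e_g set; the Jahn–Teller theorem predicts a tetragonal distortion (typically axial elongation) to lift the degeneracy.
[CrCl₄(en)]−: Summing ligand charges against the −1 overall charge gives an oxidation state of +3 for chromium. Group 6 minus oxidation state 3 gives a d³ configuration. The d³ configuration leaves the e_g set evenly filled (or empty) — no strong Jahn–Teller driving force.

[CrBr₅I]⁴−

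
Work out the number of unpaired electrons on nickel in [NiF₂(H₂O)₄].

Each fluoride is −1; water is neutral; balancing the 0 overall charge requires Ni(II).
Nickel is a group-10 element; Ni(II) is therefore d⁸.
In an octahedral field the d⁸ configuration is t₂g⁶e_g² (only one arrangement possible), giving 2 unpaired electrons.

2 unpaired electrons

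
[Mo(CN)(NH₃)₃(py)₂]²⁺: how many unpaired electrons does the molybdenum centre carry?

3

Each cyanide is −1; ammonia is neutral; pyridine is neutral; balancing the +2 overall charge requires Mo(III).
Molybdenum is a group-6 element; Mo(III) is therefore d³.
In an octahedral field the d³ configuration is t₂g³e_g⁰ (only one arrangement possible), giving 3 unpaired electrons.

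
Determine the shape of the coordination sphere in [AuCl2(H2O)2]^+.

Summing ligand charges against the +1 overall charge gives an oxidation state of +3 for gold.
Au sits in group 11, so the d-electron count is 11 − 3 = 8.
With 4 monodentate ligands the coordination number is 4.
A 5d d⁸ ion has a large crystal-field splitting; square planar leaves the high-energy d_{x²−y²} orbital empty and maximises CFSE.

square planar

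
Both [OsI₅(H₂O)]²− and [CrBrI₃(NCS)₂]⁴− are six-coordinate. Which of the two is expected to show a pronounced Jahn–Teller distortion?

[CrBrI₃(NCS)₂]⁴−

[OsI₅(H₂O)]²−: Each iodide is −1; water is neutral; balancing the −2 overall charge requires Os(III). Os sits in group 8, so the d-electron count is 8 − 3 = 5. A 5d ion has a large Δₒ and is invariably low-spin. The d⁵ configuration leaves the e_g set evenly filled (or empty) — no strong Jahn–Teller driving force.
[CrBrI₃(NCS)₂]⁴−: Ligand charges: each bromide is −1; each iodide is −1; each isothiocyanate is −1. With an overall charge of −4 the chromium centre must be in the +2 oxidation state. Chromium is a group-6 element; Cr(II) is therefore d⁴. Bromide, iodide, and isothiocyanate are weak-field ligands for a first-row metal, so the complex is high-spin. The t₂g³e_g¹ (high-spin) configuration has an unevenly filled e_g set; the Jahn–Teller theorem predicts a tetragonal distortion (typically axial elongation) to lift the degeneracy.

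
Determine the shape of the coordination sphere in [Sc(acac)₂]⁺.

tetrahedral

Summing ligand charges against the +1 overall charge gives an oxidation state of +3 for scandium.
Group 3 minus oxidation state 3 gives a d⁰ configuration.
Counting donor atoms: 2×acetylacetonate (bidentate) → 4 donors. Coordination number = 4.
A d⁰ ion has no crystal-field stabilisation preference between square planar and tetrahedral, so four ligands adopt the sterically favoured tetrahedral geometry.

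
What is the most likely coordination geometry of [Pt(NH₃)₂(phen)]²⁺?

square planar

Ligand charges: ammonia is neutral; 1,10-phenanthroline is neutral. With an overall charge of +2 the platinum centre must be in the +2 oxidation state.
Group 10 minus oxidation state 2 gives a d⁸ configuration.
Counting donor atoms: 2×ammonia (monodentate) → 2 donors; 1×1,10-phenanthroline (bidentate) → 2 donors. Coordination number = 4.
A 5d d⁸ ion has a large crystal-field splitting; square planar leaves the high-energy d_{x²−y²} orbital empty and maximises CFSE.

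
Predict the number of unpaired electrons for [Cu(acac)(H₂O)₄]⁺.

1

Each acetylacetonate is −1; water is neutral; balancing the +1 overall charge requires Cu(II).
Copper is a group-11 element; Cu(II) is therefore d⁹.
Counting donor atoms: 1×acetylacetonate (bidentate) → 2 donors; 4×water (monodentate) → 4 donors. Coordination number = 6.
In an octahedral field the d⁹ configuration is t₂g⁶e_g³ (only one arrangement possible), giving 1 unpaired electron.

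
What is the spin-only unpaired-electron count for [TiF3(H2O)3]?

Each fluoride is −1; water is neutral; balancing the 0 overall charge requires Ti(III).
Ti sits in group 4, so the d-electron count is 4 − 3 = 1.
In an octahedral field the d¹ configuration is t₂g¹e_g⁰ (only one arrangement possible), giving 1 unpaired electron.

1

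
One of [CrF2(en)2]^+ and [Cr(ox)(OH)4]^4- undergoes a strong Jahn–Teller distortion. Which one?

[CrF2(en)2]^+: Summing ligand charges against the +1 overall charge gives an oxidation state of +3 for chromium. Chromium is a group-6 element; Cr(III) is therefore d³. The d³ configuration leaves the e_g set evenly filled (or empty) — no strong Jahn–Teller driving force.
[Cr(ox)(OH)4]^4-: Each oxalate is −2; each hydroxide is −1; balancing the −4 overall charge requires Cr(II). Chromium is a group-6 element; Cr(II) is therefore d⁴. Hydroxide and oxalate are weak-field ligands for a first-row metal, so the complex is high-spin. The t₂g³e_g¹ (high-spin) configuration has an unevenly filled e_g set; the Jahn–Teller theorem predicts a tetragonal distortion (typically axial elongation) to lift the degeneracy.

[Cr(ox)(OH)4]^4-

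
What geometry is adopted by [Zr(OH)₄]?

Each hydroxide is −1; balancing the 0 overall charge requires Zr(IV).
Zr sits in group 4, so the d-electron count is 4 − 4 = 0.
With 4 monodentate ligands the coordination number is 4.
A d⁰ ion has no crystal-field stabilisation preference between square planar and tetrahedral, so four ligands adopt the sterically favoured tetrahedral geometry.

tetrahedral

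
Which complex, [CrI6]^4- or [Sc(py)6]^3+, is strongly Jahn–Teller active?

[CrI6]^4-: Summing ligand charges against the −4 overall charge gives an oxidation state of +2 for chromium. Chromium is a group-6 element; Cr(II) is therefore d⁴. Iodide is a weak-field ligand for a first-row metal, so the complex is high-spin. The t₂g³e_g¹ (high-spin) configuration has an unevenly filled e_g set; the Jahn–Teller theorem predicts a tetragonal distortion (typically axial elongation) to lift the degeneracy.
[Sc(py)6]^3+: Ligand charges: pyridine is neutral. With an overall charge of +3 the scandium centre must be in the +3 oxidation state. Group 3 minus oxidation state 3 gives a d⁰ configuration. The d⁰ configuration leaves the e_g set evenly filled (or empty) — no strong Jahn–Teller driving force.

[CrI6]^4-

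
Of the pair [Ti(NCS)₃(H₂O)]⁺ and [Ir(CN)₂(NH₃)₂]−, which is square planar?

[Ir(CN)₂(NH₃)₂]−

For [Ti(NCS)₃(H₂O)]⁺: Summing ligand charges against the +1 overall charge gives an oxidation state of +4 for titanium. Group 4 minus oxidation state 4 gives a d⁰ configuration. A d⁰ ion has no crystal-field stabilisation preference between square planar and tetrahedral, so four ligands adopt the sterically favoured tetrahedral geometry. → tetrahedral.
For [Ir(CN)₂(NH₃)₂]−: Each cyanide is −1; ammonia is neutral; balancing the −1 overall charge requires Ir(I). Ir sits in group 9, so the d-electron count is 9 − 1 = 8. A 5d d⁸ ion has a large crystal-field splitting; square planar leaves the high-energy d_{x²−y²} orbital empty and maximises CFSE. → square planar.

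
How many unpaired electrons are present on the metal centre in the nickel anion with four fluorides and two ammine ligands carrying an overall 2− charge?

2

Summing ligand charges against the −2 overall charge gives an oxidation state of +2 for nickel.
Ni sits in group 10, so the d-electron count is 10 − 2 = 8.
In an octahedral field the d⁸ configuration is t₂g⁶e_g² (only one arrangement possible), giving 2 unpaired electrons.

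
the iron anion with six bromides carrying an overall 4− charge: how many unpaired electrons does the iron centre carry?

Each bromide is −1; balancing the −4 overall charge requires Fe(II).
Iron is a group-8 element; Fe(II) is therefore d⁶.
The spin state decides the count: Bromide is a weak-field ligand for a first-row metal, so the complex is high-spin.
An octahedral high-spin d⁶ ion is t₂g⁴e_g², giving 4 unpaired electrons.

4 unpaired electrons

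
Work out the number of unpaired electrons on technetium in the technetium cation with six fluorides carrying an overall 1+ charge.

Each fluoride is −1; balancing the +1 overall charge requires Tc(VII).
Tc sits in group 7, so the d-electron count is 7 − 7 = 0.
In an octahedral field the d⁰ configuration is t₂g⁰e_g⁰, giving 0 unpaired electrons.

0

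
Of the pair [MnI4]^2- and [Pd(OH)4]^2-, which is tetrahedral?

For [MnI4]^2-: Ligand charges: each iodide is −1. With an overall charge of −2 the manganese centre must be in the +2 oxidation state. Manganese is a group-7 element; Mn(II) is therefore d⁵. A high-spin d⁵ ion has zero CFSE in either geometry, so four ligands adopt the sterically favoured tetrahedral geometry. → tetrahedral.
For [Pd(OH)4]^2-: Summing ligand charges against the −2 overall charge gives an oxidation state of +2 for palladium. Pd sits in group 10, so the d-electron count is 10 − 2 = 8. A 4d d⁸ ion has a large crystal-field splitting; square planar leaves the high-energy d_{x²−y²} orbital empty and maximises CFSE. → square planar.

[MnI4]^2-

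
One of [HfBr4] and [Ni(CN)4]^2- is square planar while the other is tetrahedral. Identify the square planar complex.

[Ni(CN)4]^2-

For [HfBr4]: Each bromide is −1; balancing the 0 overall charge requires Hf(IV). Hafnium is a group-4 element; Hf(IV) is therefore d⁰. A d⁰ ion has no crystal-field stabilisation preference between square planar and tetrahedral, so four ligands adopt the sterically favoured tetrahedral geometry. → tetrahedral.
For [Ni(CN)4]^2-: Ligand charges: each cyanide is −1. With an overall charge of −2 the nickel centre must be in the +2 oxidation state. Group 10 minus oxidation state 2 gives a d⁸ configuration. Cyanide is a strong-field ligand (high in the spectrochemical series). A 3d d⁸ ion with strong-field ligands gains enough CFSE to favour square planar over tetrahedral. → square planar.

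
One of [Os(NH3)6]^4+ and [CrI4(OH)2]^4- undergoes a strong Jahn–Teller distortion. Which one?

[Os(NH3)6]^4+: Ammonia is neutral; balancing the +4 overall charge requires Os(IV). Osmium is a group-8 element; Os(IV) is therefore d⁴. A 5d ion has a large Δₒ and is invariably low-spin. The d⁴ configuration leaves the e_g set evenly filled (or empty) — no strong Jahn–Teller driving force.
[CrI4(OH)2]^4-: Ligand charges: each iodide is −1; each hydroxide is −1. With an overall charge of −4 the chromium centre must be in the +2 oxidation state. Group 6 minus oxidation state 2 gives a d⁴ configuration. Hydroxide and iodide are weak-field ligands for a first-row metal, so the complex is high-spin. The t₂g³e_g¹ (high-spin) configuration has an unevenly filled e_g set; the Jahn–Teller theorem predicts a tetragonal distortion (typically axial elongation) to lift the degeneracy.

[CrI4(OH)2]^4-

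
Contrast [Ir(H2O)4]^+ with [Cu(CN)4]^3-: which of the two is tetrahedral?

[Cu(CN)4]^3-

For [Ir(H2O)4]^+: Water is neutral; balancing the +1 overall charge requires Ir(I). Ir sits in group 9, so the d-electron count is 9 − 1 = 8. A 5d d⁸ ion has a large crystal-field splitting; square planar leaves the high-energy d_{x²−y²} orbital empty and maximises CFSE. → square planar.
For [Cu(CN)4]^3-: Summing ligand charges against the −3 overall charge gives an oxidation state of +1 for copper. Copper is a group-11 element; Cu(I) is therefore d¹⁰. A d¹⁰ ion has no crystal-field stabilisation preference between square planar and tetrahedral, so four ligands adopt the sterically favoured tetrahedral geometry. → tetrahedral.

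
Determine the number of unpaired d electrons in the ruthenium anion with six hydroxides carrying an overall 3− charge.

Each hydroxide is −1; balancing the −3 overall charge requires Ru(III).
Group 8 minus oxidation state 3 gives a d⁵ configuration.
The spin state decides the count: a 4d ion has a large Δₒ and is invariably low-spin.
An octahedral low-spin d⁵ ion is t₂g⁵e_g⁰, giving 1 unpaired electron.

1 unpaired electron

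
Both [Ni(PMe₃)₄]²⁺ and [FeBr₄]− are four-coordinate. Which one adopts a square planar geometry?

[Ni(PMe₃)₄]²⁺

For [Ni(PMe₃)₄]²⁺: Ligand charges: trimethylphosphine is neutral. With an overall charge of +2 the nickel centre must be in the +2 oxidation state. Group 10 minus oxidation state 2 gives a d⁸ configuration. Trimethylphosphine is a strong-field ligand (high in the spectrochemical series). A 3d d⁸ ion with strong-field ligands gains enough CFSE to favour square planar over tetrahedral. → square planar.
For [FeBr₄]−: Each bromide is −1; balancing the −1 overall charge requires Fe(III). Fe sits in group 8, so the d-electron count is 8 − 3 = 5. A high-spin d⁵ ion has zero CFSE in either geometry, so four ligands adopt the sterically favoured tetrahedral geometry. → tetrahedral.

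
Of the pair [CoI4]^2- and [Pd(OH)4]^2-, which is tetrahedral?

For [CoI4]^2-: Each iodide is −1; balancing the −2 overall charge requires Co(II). Co sits in group 9, so the d-electron count is 9 − 2 = 7. For a high-spin 3d d⁷ ion with weak-field ligands the small Δₜ gives little square-planar CFSE advantage, so four ligands adopt the sterically favoured tetrahedral geometry. → tetrahedral.
For [Pd(OH)4]^2-: Summing ligand charges against the −2 overall charge gives an oxidation state of +2 for palladium. Pd sits in group 10, so the d-electron count is 10 − 2 = 8. A 4d d⁸ ion has a large crystal-field splitting; square planar leaves the high-energy d_{x²−y²} orbital empty and maximises CFSE. → square planar.

[CoI4]^2-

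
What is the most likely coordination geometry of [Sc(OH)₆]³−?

Each hydroxide is −1; balancing the −3 overall charge requires Sc(III).
Scandium is a group-3 element; Sc(III) is therefore d⁰.
Coordination number: 6.
Six donors around a single metal centre give an octahedral coordination sphere.

octahedral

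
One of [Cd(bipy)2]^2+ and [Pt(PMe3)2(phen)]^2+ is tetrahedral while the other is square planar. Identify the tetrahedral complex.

For [Cd(bipy)2]^2+: Summing ligand charges against the +2 overall charge gives an oxidation state of +2 for cadmium. Cd sits in group 12, so the d-electron count is 12 − 2 = 10. A d¹⁰ ion has no crystal-field stabilisation preference between square planar and tetrahedral, so four ligands adopt the sterically favoured tetrahedral geometry. → tetrahedral.
For [Pt(PMe3)2(phen)]^2+: Trimethylphosphine is neutral; 1,10-phenanthroline is neutral; balancing the +2 overall charge requires Pt(II). Platinum is a group-10 element; Pt(II) is therefore d⁸. A 5d d⁸ ion has a large crystal-field splitting; square planar leaves the high-energy d_{x²−y²} orbital empty and maximises CFSE. → square planar.

[Cd(bipy)2]^2+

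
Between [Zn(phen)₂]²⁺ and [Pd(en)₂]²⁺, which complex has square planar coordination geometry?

For [Zn(phen)₂]²⁺: Ligand charges: 1,10-phenanthroline is neutral. With an overall charge of +2 the zinc centre must be in the +2 oxidation state. Zinc is a group-12 element; Zn(II) is therefore d¹⁰. A d¹⁰ ion has no crystal-field stabilisation preference between square planar and tetrahedral, so four ligands adopt the sterically favoured tetrahedral geometry. → tetrahedral.
For [Pd(en)₂]²⁺: Summing ligand charges against the +2 overall charge gives an oxidation state of +2 for palladium. Group 10 minus oxidation state 2 gives a d⁸ configuration. A 4d d⁸ ion has a large crystal-field splitting; square planar leaves the high-energy d_{x²−y²} orbital empty and maximises CFSE. → square planar.

[Pd(en)₂]²⁺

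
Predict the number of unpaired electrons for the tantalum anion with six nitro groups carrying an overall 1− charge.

0

Summing ligand charges against the −1 overall charge gives an oxidation state of +5 for tantalum.
Tantalum is a group-5 element; Ta(V) is therefore d⁰.
In an octahedral field the d⁰ configuration is t₂g⁰e_g⁰, giving 0 unpaired electrons.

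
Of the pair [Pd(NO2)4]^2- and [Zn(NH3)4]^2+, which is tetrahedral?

For [Pd(NO2)4]^2-: Ligand charges: each nitro (N-bound nitrite) is −1. With an overall charge of −2 the palladium centre must be in the +2 oxidation state. Pd sits in group 10, so the d-electron count is 10 − 2 = 8. A 4d d⁸ ion has a large crystal-field splitting; square planar leaves the high-energy d_{x²−y²} orbital empty and maximises CFSE. → square planar.
For [Zn(NH3)4]^2+: Ammonia is neutral; balancing the +2 overall charge requires Zn(II). Zn sits in group 12, so the d-electron count is 12 − 2 = 10. A d¹⁰ ion has no crystal-field stabilisation preference between square planar and tetrahedral, so four ligands adopt the sterically favoured tetrahedral geometry. → tetrahedral.

[Zn(NH3)4]^2+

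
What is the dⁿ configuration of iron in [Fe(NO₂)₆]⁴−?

d6

Each nitro (N-bound nitrite) is −1; balancing the −4 overall charge requires Fe(II).
Fe sits in group 8, so the d-electron count is 8 − 2 = 6.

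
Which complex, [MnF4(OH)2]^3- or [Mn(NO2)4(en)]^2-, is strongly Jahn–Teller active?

[MnF4(OH)2]^3-

[MnF4(OH)2]^3-: Each fluoride is −1; each hydroxide is −1; balancing the −3 overall charge requires Mn(III). Manganese is a group-7 element; Mn(III) is therefore d⁴. Fluoride and hydroxide are weak-field ligands for a first-row metal, so the complex is high-spin. The t₂g³e_g¹ (high-spin) configuration has an unevenly filled e_g set; the Jahn–Teller theorem predicts a tetragonal distortion (typically axial elongation) to lift the degeneracy.
[Mn(NO2)4(en)]^2-: Each nitro (N-bound nitrite) is −1; ethylenediamine is neutral; balancing the −2 overall charge requires Mn(II). Mn sits in group 7, so the d-electron count is 7 − 2 = 5. Nitro (N-bound nitrite) is a strong-field ligand (high in the spectrochemical series) for a first-row metal, so the complex is low-spin. The d⁵ configuration leaves the e_g set evenly filled (or empty) — no strong Jahn–Teller driving force.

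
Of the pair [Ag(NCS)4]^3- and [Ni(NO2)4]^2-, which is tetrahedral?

For [Ag(NCS)4]^3-: Summing ligand charges against the −3 overall charge gives an oxidation state of +1 for silver. Ag sits in group 11, so the d-electron count is 11 − 1 = 10. A d¹⁰ ion has no crystal-field stabilisation preference between square planar and tetrahedral, so four ligands adopt the sterically favoured tetrahedral geometry. → tetrahedral.
For [Ni(NO2)4]^2-: Summing ligand charges against the −2 overall charge gives an oxidation state of +2 for nickel. Ni sits in group 10, so the d-electron count is 10 − 2 = 8. Nitro (N-bound nitrite) is a strong-field ligand (high in the spectrochemical series). A 3d d⁸ ion with strong-field ligands gains enough CFSE to favour square planar over tetrahedral. → square planar.

[Ag(NCS)4]^3-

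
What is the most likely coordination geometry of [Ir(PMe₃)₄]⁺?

Summing ligand charges against the +1 overall charge gives an oxidation state of +1 for iridium.
Group 9 minus oxidation state 1 gives a d⁸ configuration.
With 4 monodentate ligands the coordination number is 4.
A 5d d⁸ ion has a large crystal-field splitting; square planar leaves the high-energy d_{x²−y²} orbital empty and maximises CFSE.

square planar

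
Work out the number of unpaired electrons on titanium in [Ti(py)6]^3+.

Ligand charges: pyridine is neutral. With an overall charge of +3 the titanium centre must be in the +3 oxidation state.
Group 4 minus oxidation state 3 gives a d¹ configuration.
In an octahedral field the d¹ configuration is t₂g¹e_g⁰ (only one arrangement possible), giving 1 unpaired electron.

1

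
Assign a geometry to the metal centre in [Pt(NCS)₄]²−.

square planar

Ligand charges: each isothiocyanate is −1. With an overall charge of −2 the platinum centre must be in the +2 oxidation state.
Pt sits in group 10, so the d-electron count is 10 − 2 = 8.
With 4 monodentate ligands the coordination number is 4.
A 5d d⁸ ion has a large crystal-field splitting; square planar leaves the high-energy d_{x²−y²} orbital empty and maximises CFSE.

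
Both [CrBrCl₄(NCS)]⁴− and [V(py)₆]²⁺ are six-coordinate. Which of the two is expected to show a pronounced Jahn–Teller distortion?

[CrBrCl₄(NCS)]⁴−: Ligand charges: each bromide is −1; each chloride is −1; each isothiocyanate is −1. With an overall charge of −4 the chromium centre must be in the +2 oxidation state. Cr sits in group 6, so the d-electron count is 6 − 2 = 4. Bromide, chloride, and isothiocyanate are weak-field ligands for a first-row metal, so the complex is high-spin. The t₂g³e_g¹ (high-spin) configuration has an unevenly filled e_g set; the Jahn–Teller theorem predicts a tetragonal distortion (typically axial elongation) to lift the degeneracy.
[V(py)₆]²⁺: Ligand charges: pyridine is neutral. With an overall charge of +2 the vanadium centre must be in the +2 oxidation state. Vanadium is a group-5 element; V(II) is therefore d³. The d³ configuration leaves the e_g set evenly filled (or empty) — no strong Jahn–Teller driving force.

[CrBrCl₄(NCS)]⁴−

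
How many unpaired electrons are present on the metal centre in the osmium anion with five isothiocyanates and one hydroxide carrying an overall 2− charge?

Ligand charges: each isothiocyanate is −1; each hydroxide is −1. With an overall charge of −2 the osmium centre must be in the +4 oxidation state.
Osmium is a group-8 element; Os(IV) is therefore d⁴.
The spin state decides the count: a 5d ion has a large Δₒ and is invariably low-spin.
An octahedral low-spin d⁴ ion is t₂g⁴e_g⁰, giving 2 unpaired electrons.

2 unpaired electrons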